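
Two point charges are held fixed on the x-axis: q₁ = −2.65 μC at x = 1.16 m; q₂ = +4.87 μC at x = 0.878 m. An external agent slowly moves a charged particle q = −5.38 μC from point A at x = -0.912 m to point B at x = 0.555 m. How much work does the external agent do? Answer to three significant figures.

For quasistatic motion the external work equals the change in potential energy: W_ext = qΔV = q(V_B − V_A).
At A: distances to the source charges are 2.07 m, 1.79 m; V_A = Σ kqᵢ/rᵢ = 1.30×10⁴ V.
At B: distances to the source charges are 0.605 m, 0.323 m; V_B = Σ kqᵢ/rᵢ = 9.62×10⁴ V.
ΔV = V_B − V_A = 8.32×10⁴ V.
W_ext = qΔV = (-5.38×10⁻⁶ C)(8.32×10⁴ V) = -0.448 J.

-0.448 J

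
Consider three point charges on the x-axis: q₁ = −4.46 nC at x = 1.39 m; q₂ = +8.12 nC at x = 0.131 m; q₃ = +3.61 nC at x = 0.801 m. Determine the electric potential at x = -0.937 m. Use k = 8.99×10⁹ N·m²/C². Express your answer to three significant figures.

The total potential is the scalar sum of each charge's contribution, V = Σ kqᵢ/rᵢ.
Distances from the field point to each charge: r₁ = 2.33 m, r₂ = 1.07 m, r₃ = 1.74 m.
V = k[(-4.46×10⁻⁹)/(2.33) + (8.12×10⁻⁹)/(1.07) + (3.61×10⁻⁹)/(1.74)] = 69.8 V.

69.8 V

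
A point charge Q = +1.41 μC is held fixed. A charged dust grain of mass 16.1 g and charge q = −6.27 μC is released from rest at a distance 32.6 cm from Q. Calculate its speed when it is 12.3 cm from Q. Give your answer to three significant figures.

7.07 m/s

Only the electrostatic force acts, so mechanical energy is conserved: ½mv² = U₁ − U₂ = kQq(1/r₁ − 1/r₂).
U₁ − U₂ = (8.99×10⁹ N·m²/C²)(1.41×10⁻⁶ C)(-6.27×10⁻⁶ C)(1/0.326 − 1/0.123) = 0.402 J.
v = √(2·0.402/0.0161) = 7.07 m/s.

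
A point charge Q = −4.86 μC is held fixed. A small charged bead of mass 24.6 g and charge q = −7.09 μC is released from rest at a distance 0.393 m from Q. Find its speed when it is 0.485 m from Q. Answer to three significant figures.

3.49 m/s

Only the electrostatic force acts, so mechanical energy is conserved: ½mv² = U₁ − U₂ = kQq(1/r₁ − 1/r₂).
U₁ − U₂ = (8.99×10⁹ N·m²/C²)(-4.86×10⁻⁶ C)(-7.09×10⁻⁶ C)(1/0.393 − 1/0.485) = 0.150 J.
v = √(2·0.150/0.0246) = 3.49 m/s.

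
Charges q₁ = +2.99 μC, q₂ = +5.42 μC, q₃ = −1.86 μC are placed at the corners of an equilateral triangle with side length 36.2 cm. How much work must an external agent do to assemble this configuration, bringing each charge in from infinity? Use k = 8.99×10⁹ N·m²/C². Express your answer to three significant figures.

0.0140 J

The assembly work is the sum of pairwise potential energies, U = Σ_{i<j} kqᵢqⱼ/rᵢⱼ.
All three pair separations equal the side length, 0.362 m.
U = (0.402) + (-0.138) + (-0.250) = 0.0140 J.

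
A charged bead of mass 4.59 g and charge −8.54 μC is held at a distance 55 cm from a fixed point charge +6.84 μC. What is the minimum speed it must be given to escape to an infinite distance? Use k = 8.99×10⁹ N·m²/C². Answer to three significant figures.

To just escape, total mechanical energy must reach zero at infinity: ½mv²_min + U = 0, so ½mv²_min = −U = |kQq|/r.
|U| = |kQq|/r = (8.99×10⁹ N·m²/C²)(6.84×10⁻⁶)(8.54×10⁻⁶)/(0.550) = 0.955 J.
v_min = √(2|U|/m) = √(2·0.955/4.59×10⁻³) = 20.4 m/s.

20.4 m/s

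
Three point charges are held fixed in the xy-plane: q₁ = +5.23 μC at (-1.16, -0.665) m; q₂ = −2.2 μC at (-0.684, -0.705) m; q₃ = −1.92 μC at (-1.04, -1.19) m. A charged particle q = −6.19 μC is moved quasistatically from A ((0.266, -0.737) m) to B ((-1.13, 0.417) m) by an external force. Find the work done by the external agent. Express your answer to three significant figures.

-0.103 J

For quasistatic motion the external work equals the change in potential energy: W_ext = qΔV = q(V_B − V_A).
At A: distances to the source charges are 1.43 m, 0.951 m, 1.38 m; V_A = Σ kqᵢ/rᵢ = -364 V.
At B: distances to the source charges are 1.08 m, 1.21 m, 1.61 m; V_B = Σ kqᵢ/rᵢ = 1.63×10⁴ V.
ΔV = V_B − V_A = 1.67×10⁴ V.
W_ext = qΔV = (-6.19×10⁻⁶ C)(1.67×10⁴ V) = -0.103 J.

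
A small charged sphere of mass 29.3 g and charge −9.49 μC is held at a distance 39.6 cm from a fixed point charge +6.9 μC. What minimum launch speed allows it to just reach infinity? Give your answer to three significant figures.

To just escape, total mechanical energy must reach zero at infinity: ½mv²_min + U = 0, so ½mv²_min = −U = |kQq|/r.
|U| = |kQq|/r = (8.99×10⁹ N·m²/C²)(6.90×10⁻⁶)(9.49×10⁻⁶)/(0.396) = 1.49 J.
v_min = √(2|U|/m) = √(2·1.49/0.0293) = 10.1 m/s.

10.1 m/s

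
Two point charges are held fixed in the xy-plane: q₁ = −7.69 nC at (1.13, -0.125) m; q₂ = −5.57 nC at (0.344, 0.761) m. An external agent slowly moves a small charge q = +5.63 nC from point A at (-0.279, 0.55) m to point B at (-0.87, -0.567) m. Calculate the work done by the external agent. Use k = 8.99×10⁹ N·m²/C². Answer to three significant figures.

For quasistatic motion the external work equals the change in potential energy: W_ext = qΔV = q(V_B − V_A).
At A: distances to the source charges are 1.56 m, 0.658 m; V_A = Σ kqᵢ/rᵢ = -120 V.
At B: distances to the source charges are 2.05 m, 1.80 m; V_B = Σ kqᵢ/rᵢ = -61.6 V.
ΔV = V_B − V_A = 58.8 V.
W_ext = qΔV = (5.63×10⁻⁹ C)(58.8 V) = 3.31×10⁻⁷ J.

3.31×10⁻⁷ J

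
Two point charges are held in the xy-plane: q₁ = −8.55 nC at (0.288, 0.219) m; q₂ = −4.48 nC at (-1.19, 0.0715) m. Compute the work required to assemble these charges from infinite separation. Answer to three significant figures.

2.32×10⁻⁷ J

The work to assemble the configuration equals its total potential energy, U = Σ kqᵢqⱼ/rᵢⱼ over all pairs.
Pair separations: r₁₂ = 1.49 m.
U = (2.32×10⁻⁷) = 2.32×10⁻⁷ J.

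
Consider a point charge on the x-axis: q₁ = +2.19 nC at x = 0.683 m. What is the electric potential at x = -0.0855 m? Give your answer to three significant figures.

25.6 V

The total potential is the scalar sum of each charge's contribution, V = Σ kqᵢ/rᵢ.
V = k[(2.19×10⁻⁹)/(0.769)] = 25.6 V.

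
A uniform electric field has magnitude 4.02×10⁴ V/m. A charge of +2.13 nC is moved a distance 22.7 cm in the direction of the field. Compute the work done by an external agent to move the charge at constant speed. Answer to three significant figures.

The potential change for a displacement 22.7 cm in the direction of the field is ΔV = −Ed = -9130 V.
W_ext = qΔV = -1.94×10⁻⁵ J.

-1.94×10⁻⁵ J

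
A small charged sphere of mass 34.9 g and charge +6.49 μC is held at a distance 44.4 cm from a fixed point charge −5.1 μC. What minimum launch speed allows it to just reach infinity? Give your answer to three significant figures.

To just escape, total mechanical energy must reach zero at infinity: ½mv²_min + U = 0, so ½mv²_min = −U = |kQq|/r.
|U| = |kQq|/r = (8.99×10⁹ N·m²/C²)(5.10×10⁻⁶)(6.49×10⁻⁶)/(0.444) = 0.670 J.
v_min = √(2|U|/m) = √(2·0.670/0.0349) = 6.20 m/s.

6.20 m/s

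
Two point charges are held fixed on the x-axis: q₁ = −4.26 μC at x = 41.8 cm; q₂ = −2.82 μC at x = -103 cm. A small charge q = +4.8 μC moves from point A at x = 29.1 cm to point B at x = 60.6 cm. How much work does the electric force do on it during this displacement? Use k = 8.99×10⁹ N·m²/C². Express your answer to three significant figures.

The work done by the electric force is W_field = −ΔU = −q(V_B − V_A) = q(V_A − V_B).
At A: distances to the source charges are 0.127 m, 1.32 m; V_A = Σ kqᵢ/rᵢ = -3.21×10⁵ V.
At B: distances to the source charges are 0.188 m, 1.64 m; V_B = Σ kqᵢ/rᵢ = -2.19×10⁵ V.
ΔV = V_B − V_A = 1.02×10⁵ V.
W_field = −qΔV = −(4.80×10⁻⁶ C)(1.02×10⁵ V) = -0.487 J.

-0.487 J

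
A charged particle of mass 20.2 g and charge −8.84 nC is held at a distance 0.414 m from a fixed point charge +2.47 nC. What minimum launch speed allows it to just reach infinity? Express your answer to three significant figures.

To just escape, total mechanical energy must reach zero at infinity: ½mv²_min + U = 0, so ½mv²_min = −U = |kQq|/r.
|U| = |kQq|/r = (8.99×10⁹ N·m²/C²)(2.47×10⁻⁹)(8.84×10⁻⁹)/(0.414) = 4.74×10⁻⁷ J.
v_min = √(2|U|/m) = √(2·4.74×10⁻⁷/0.0202) = 6.85×10⁻³ m/s.

6.85×10⁻³ m/s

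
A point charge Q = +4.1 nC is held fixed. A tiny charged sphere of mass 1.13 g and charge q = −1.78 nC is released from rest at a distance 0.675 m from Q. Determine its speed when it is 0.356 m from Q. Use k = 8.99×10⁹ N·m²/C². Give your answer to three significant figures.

Only the electrostatic force acts, so mechanical energy is conserved: ½mv² = U₁ − U₂ = kQq(1/r₁ − 1/r₂).
U₁ − U₂ = (8.99×10⁹ N·m²/C²)(4.10×10⁻⁹ C)(-1.78×10⁻⁹ C)(1/0.675 − 1/0.356) = 8.71×10⁻⁸ J.
v = √(2·8.71×10⁻⁸/1.13×10⁻³) = 0.0124 m/s.

0.0124 m/s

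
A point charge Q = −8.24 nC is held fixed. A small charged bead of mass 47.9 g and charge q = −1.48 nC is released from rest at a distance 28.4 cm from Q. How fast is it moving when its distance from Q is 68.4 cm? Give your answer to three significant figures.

3.07×10⁻³ m/s

Only the electrostatic force acts, so mechanical energy is conserved: ½mv² = U₁ − U₂ = kQq(1/r₁ − 1/r₂).
U₁ − U₂ = (8.99×10⁹ N·m²/C²)(-8.24×10⁻⁹ C)(-1.48×10⁻⁹ C)(1/0.284 − 1/0.684) = 2.26×10⁻⁷ J.
v = √(2·2.26×10⁻⁷/0.0479) = 3.07×10⁻³ m/s.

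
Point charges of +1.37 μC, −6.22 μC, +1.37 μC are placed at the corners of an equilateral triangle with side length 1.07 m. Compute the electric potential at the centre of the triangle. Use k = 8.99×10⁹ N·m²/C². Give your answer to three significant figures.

-5.06×10⁴ V

Electric potential is a scalar, so the contributions from each charge add algebraically: V = Σ kqᵢ/rᵢ.
The distance from each vertex to the centroid is a/√3 = 0.618 m.
V = k[(1.37×10⁻⁶)/(0.618) + (-6.22×10⁻⁶)/(0.618) + (1.37×10⁻⁶)/(0.618)] = -5.06×10⁴ V.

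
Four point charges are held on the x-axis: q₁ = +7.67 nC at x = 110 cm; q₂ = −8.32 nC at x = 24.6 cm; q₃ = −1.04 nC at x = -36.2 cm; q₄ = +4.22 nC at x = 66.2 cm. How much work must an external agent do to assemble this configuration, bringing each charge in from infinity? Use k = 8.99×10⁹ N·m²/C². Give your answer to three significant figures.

The work to assemble the configuration equals its total potential energy, U = Σ kqᵢqⱼ/rᵢⱼ over all pairs.
Pair separations: r₁₂ = 0.854 m, r₁₃ = 1.46 m, r₁₄ = 0.438 m, r₂₃ = 0.608 m, r₂₄ = 0.416 m, r₃₄ = 1.02 m.
Summing all 6 pair terms gives U = -7.26×10⁻⁷ J.

-7.26×10⁻⁷ J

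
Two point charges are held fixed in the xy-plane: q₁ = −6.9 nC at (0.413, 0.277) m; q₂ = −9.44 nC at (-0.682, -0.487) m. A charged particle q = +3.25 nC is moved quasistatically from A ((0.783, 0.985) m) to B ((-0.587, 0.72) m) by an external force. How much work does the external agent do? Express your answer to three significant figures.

For quasistatic motion the external work equals the change in potential energy: W_ext = qΔV = q(V_B − V_A).
At A: distances to the source charges are 0.799 m, 2.08 m; V_A = Σ kqᵢ/rᵢ = -119 V.
At B: distances to the source charges are 1.09 m, 1.21 m; V_B = Σ kqᵢ/rᵢ = -127 V.
ΔV = V_B − V_A = -8.30 V.
W_ext = qΔV = (3.25×10⁻⁹ C)(-8.30 V) = -2.70×10⁻⁸ J.

-2.70×10⁻⁸ J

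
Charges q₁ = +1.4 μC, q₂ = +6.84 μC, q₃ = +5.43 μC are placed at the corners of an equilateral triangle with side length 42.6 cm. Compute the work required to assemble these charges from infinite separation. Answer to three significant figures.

1.15 J

The work to assemble the configuration equals its total potential energy, U = Σ kqᵢqⱼ/rᵢⱼ over all pairs.
All three pair separations equal the side length, 0.426 m.
U = (0.202) + (0.160) + (0.784) = 1.15 J.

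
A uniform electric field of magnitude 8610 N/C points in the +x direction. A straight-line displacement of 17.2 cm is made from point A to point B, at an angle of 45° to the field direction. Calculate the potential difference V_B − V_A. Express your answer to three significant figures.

Only the component of displacement along E changes the potential: ΔV = −E·d·cosθ.
ΔV = −(8610 V/m)(0.172 m)cos45° = -1050 V.

-1050 V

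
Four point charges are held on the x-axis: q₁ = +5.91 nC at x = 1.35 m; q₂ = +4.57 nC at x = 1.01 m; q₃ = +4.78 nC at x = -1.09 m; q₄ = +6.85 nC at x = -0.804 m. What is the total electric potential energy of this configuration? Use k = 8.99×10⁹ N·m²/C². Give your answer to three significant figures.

The assembly work is the sum of pairwise potential energies, U = Σ_{i<j} kqᵢqⱼ/rᵢⱼ.
Pair separations: r₁₂ = 0.340 m, r₁₃ = 2.44 m, r₁₄ = 2.15 m, r₂₃ = 2.10 m, r₂₄ = 1.81 m, r₃₄ = 0.286 m.
Summing all 6 pair terms gives U = 2.27×10⁻⁶ J.

2.27×10⁻⁶ J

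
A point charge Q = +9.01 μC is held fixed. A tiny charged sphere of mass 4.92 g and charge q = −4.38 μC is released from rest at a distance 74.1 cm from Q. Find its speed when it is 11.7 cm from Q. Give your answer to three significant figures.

Only the electrostatic force acts, so mechanical energy is conserved: ½mv² = U₁ − U₂ = kQq(1/r₁ − 1/r₂).
U₁ − U₂ = (8.99×10⁹ N·m²/C²)(9.01×10⁻⁶ C)(-4.38×10⁻⁶ C)(1/0.741 − 1/0.117) = 2.55 J.
v = √(2·2.55/4.92×10⁻³) = 32.2 m/s.

32.2 m/s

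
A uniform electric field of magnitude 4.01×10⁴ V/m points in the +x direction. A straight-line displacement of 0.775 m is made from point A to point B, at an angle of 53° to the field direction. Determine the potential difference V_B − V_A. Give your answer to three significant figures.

-1.87×10⁴ V

Only the component of displacement along E changes the potential: ΔV = −E·d·cosθ.
ΔV = −(4.01×10⁴ V/m)(0.775 m)cos53° = -1.87×10⁴ V.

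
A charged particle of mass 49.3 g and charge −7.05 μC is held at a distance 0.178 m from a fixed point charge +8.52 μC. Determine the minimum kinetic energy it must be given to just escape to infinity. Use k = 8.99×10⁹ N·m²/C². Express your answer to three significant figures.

To just escape, total mechanical energy must reach zero at infinity: ½mv²_min + U = 0, so ½mv²_min = −U = |kQq|/r.
|U| = |kQq|/r = (8.99×10⁹ N·m²/C²)(8.52×10⁻⁶)(7.05×10⁻⁶)/(0.178) = 3.03 J.

3.03 J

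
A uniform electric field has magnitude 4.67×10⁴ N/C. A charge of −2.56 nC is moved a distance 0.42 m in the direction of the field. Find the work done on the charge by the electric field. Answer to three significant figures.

The potential change for a displacement 0.42 m in the direction of the field is ΔV = −Ed = -1.96×10⁴ V.
W_field = −qΔV = -5.02×10⁻⁵ J.

-5.02×10⁻⁵ J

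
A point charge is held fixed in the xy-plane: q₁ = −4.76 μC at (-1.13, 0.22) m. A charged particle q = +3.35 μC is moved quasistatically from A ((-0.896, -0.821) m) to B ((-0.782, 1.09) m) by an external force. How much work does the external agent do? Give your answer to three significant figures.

-0.0186 J

For quasistatic motion the external work equals the change in potential energy: W_ext = qΔV = q(V_B − V_A).
At A: distance to the source charge is 1.07 m; V_A = kq₁/r = -4.01×10⁴ V.
At B: distance to the source charge is 0.937 m; V_B = kq₁/r = -4.57×10⁴ V.
ΔV = V_B − V_A = -5560 V.
W_ext = qΔV = (3.35×10⁻⁶ C)(-5560 V) = -0.0186 J.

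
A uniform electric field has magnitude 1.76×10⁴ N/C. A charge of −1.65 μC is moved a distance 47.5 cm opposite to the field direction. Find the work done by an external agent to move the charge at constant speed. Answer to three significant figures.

The potential change for a displacement 47.5 cm opposite to the field direction is ΔV = +Ed = 8360 V.
W_ext = qΔV = -0.0138 J.

-0.0138 J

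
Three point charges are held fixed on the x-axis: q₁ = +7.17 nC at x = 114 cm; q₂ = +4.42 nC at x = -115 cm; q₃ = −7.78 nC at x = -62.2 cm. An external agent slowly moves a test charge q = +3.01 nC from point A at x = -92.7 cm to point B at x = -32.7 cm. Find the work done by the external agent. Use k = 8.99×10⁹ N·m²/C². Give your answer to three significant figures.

For quasistatic motion the external work equals the change in potential energy: W_ext = qΔV = q(V_B − V_A).
At A: distances to the source charges are 2.07 m, 0.223 m, 0.305 m; V_A = Σ kqᵢ/rᵢ = -19.9 V.
At B: distances to the source charges are 1.47 m, 0.823 m, 0.295 m; V_B = Σ kqᵢ/rᵢ = -145 V.
ΔV = V_B − V_A = -125 V.
W_ext = qΔV = (3.01×10⁻⁹ C)(-125 V) = -3.76×10⁻⁷ J.

-3.76×10⁻⁷ J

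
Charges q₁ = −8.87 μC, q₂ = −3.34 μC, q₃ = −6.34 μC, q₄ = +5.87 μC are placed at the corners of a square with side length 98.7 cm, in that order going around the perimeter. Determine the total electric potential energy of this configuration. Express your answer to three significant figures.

The assembly work is the sum of pairwise potential energies, U = Σ_{i<j} kqᵢqⱼ/rᵢⱼ.
The four side pairs have separation 0.987 m and the two diagonal pairs 1.40 m.
Summing all 6 pair terms gives U = -0.115 J.

-0.115 J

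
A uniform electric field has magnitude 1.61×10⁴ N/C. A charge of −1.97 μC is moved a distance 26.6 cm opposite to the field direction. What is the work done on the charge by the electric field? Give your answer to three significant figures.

The potential change for a displacement 26.6 cm opposite to the field direction is ΔV = +Ed = 4280 V.
W_field = −qΔV = 8.44×10⁻³ J.

8.44×10⁻³ J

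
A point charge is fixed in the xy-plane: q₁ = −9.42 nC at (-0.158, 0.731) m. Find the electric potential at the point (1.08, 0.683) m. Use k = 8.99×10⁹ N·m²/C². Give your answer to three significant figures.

Electric potential is a scalar, so the contributions from each charge add algebraically: V = Σ kqᵢ/rᵢ.
Distances from the field point to each charge: r₁ = 1.24 m.
V = k[(-9.42×10⁻⁹)/(1.24)] = -68.4 V.

-68.4 V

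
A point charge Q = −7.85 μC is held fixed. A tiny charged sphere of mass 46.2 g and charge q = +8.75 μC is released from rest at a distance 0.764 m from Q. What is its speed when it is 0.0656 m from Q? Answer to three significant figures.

19.3 m/s

Only the electrostatic force acts, so mechanical energy is conserved: ½mv² = U₁ − U₂ = kQq(1/r₁ − 1/r₂).
U₁ − U₂ = (8.99×10⁹ N·m²/C²)(-7.85×10⁻⁶ C)(8.75×10⁻⁶ C)(1/0.764 − 1/0.0656) = 8.60 J.
v = √(2·8.60/0.0462) = 19.3 m/s.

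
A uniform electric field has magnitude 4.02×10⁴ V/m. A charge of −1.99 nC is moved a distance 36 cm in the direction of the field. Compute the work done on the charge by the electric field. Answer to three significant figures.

-2.88×10⁻⁵ J

The potential change for a displacement 36 cm in the direction of the field is ΔV = −Ed = -1.45×10⁴ V.
W_field = −qΔV = -2.88×10⁻⁵ J.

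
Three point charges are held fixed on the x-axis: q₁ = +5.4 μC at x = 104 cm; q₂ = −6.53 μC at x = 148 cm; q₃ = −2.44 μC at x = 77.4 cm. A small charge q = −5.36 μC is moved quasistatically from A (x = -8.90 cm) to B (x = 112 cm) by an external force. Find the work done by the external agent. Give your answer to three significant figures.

-2.15 J

For quasistatic motion the external work equals the change in potential energy: W_ext = qΔV = q(V_B − V_A).
At A: distances to the source charges are 1.13 m, 1.57 m, 0.863 m; V_A = Σ kqᵢ/rᵢ = -1.98×10⁴ V.
At B: distances to the source charges are 0.0800 m, 0.360 m, 0.346 m; V_B = Σ kqᵢ/rᵢ = 3.80×10⁵ V.
ΔV = V_B − V_A = 4.00×10⁵ V.
W_ext = qΔV = (-5.36×10⁻⁶ C)(4.00×10⁵ V) = -2.15 J.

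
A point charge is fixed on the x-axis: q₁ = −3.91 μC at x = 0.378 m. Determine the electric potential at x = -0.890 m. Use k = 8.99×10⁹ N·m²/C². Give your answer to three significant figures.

The total potential is the scalar sum of each charge's contribution, V = Σ kqᵢ/rᵢ.
V = k[(-3.91×10⁻⁶)/(1.27)] = -2.77×10⁴ V.

-2.77×10⁴ V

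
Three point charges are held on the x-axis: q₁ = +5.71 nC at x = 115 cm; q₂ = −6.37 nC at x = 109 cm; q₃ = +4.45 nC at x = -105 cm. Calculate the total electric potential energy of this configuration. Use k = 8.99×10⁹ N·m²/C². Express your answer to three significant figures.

-5.47×10⁻⁶ J

The work to assemble the configuration equals its total potential energy, U = Σ kqᵢqⱼ/rᵢⱼ over all pairs.
Pair separations: r₁₂ = 0.0600 m, r₁₃ = 2.20 m, r₂₃ = 2.14 m.
U = (-5.45×10⁻⁶) + (1.04×10⁻⁷) + (-1.19×10⁻⁷) = -5.47×10⁻⁶ J.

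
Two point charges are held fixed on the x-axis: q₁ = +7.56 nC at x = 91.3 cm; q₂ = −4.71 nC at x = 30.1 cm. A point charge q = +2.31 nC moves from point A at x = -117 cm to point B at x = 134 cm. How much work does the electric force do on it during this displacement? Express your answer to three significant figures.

-2.65×10⁻⁷ J

The work done by the electric force is W_field = −ΔU = −q(V_B − V_A) = q(V_A − V_B).
At A: distances to the source charges are 2.08 m, 1.47 m; V_A = Σ kqᵢ/rᵢ = 3.84 V.
At B: distances to the source charges are 0.427 m, 1.04 m; V_B = Σ kqᵢ/rᵢ = 118 V.
ΔV = V_B − V_A = 115 V.
W_field = −qΔV = −(2.31×10⁻⁹ C)(115 V) = -2.65×10⁻⁷ J.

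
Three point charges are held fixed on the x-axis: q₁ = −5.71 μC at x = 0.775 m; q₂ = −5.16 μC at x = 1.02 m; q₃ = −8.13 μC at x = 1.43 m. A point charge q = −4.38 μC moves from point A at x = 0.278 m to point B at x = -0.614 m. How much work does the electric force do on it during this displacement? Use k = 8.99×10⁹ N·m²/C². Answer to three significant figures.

The work done by the electric force is W_field = −ΔU = −q(V_B − V_A) = q(V_A − V_B).
At A: distances to the source charges are 0.497 m, 0.742 m, 1.15 m; V_A = Σ kqᵢ/rᵢ = -2.29×10⁵ V.
At B: distances to the source charges are 1.39 m, 1.63 m, 2.04 m; V_B = Σ kqᵢ/rᵢ = -1.01×10⁵ V.
ΔV = V_B − V_A = 1.28×10⁵ V.
W_field = −qΔV = −(-4.38×10⁻⁶ C)(1.28×10⁵ V) = 0.561 J.

0.561 J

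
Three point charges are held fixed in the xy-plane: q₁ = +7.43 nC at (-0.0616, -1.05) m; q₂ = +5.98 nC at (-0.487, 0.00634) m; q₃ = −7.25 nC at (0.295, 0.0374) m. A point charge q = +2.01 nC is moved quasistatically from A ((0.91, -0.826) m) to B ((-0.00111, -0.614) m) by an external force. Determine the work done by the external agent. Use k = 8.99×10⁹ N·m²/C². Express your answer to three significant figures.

1.82×10⁻⁷ J

For quasistatic motion the external work equals the change in potential energy: W_ext = qΔV = q(V_B − V_A).
At A: distances to the source charges are 0.997 m, 1.63 m, 1.06 m; V_A = Σ kqᵢ/rᵢ = 38.6 V.
At B: distances to the source charges are 0.440 m, 0.788 m, 0.716 m; V_B = Σ kqᵢ/rᵢ = 129 V.
ΔV = V_B − V_A = 90.3 V.
W_ext = qΔV = (2.01×10⁻⁹ C)(90.3 V) = 1.82×10⁻⁷ J.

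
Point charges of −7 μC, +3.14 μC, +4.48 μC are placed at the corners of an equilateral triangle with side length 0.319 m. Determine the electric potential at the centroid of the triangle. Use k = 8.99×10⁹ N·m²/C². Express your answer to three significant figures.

3.03×10⁴ V

The total potential is the scalar sum of each charge's contribution, V = Σ kqᵢ/rᵢ.
The distance from each vertex to the centroid is a/√3 = 0.184 m.
V = k[(-7.00×10⁻⁶)/(0.184) + (3.14×10⁻⁶)/(0.184) + (4.48×10⁻⁶)/(0.184)] = 3.03×10⁴ V.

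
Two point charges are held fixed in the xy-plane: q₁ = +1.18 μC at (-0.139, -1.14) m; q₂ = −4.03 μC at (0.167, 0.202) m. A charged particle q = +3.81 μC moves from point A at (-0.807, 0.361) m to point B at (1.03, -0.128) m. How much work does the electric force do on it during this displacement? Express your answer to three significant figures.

The work done by the electric force is W_field = −ΔU = −q(V_B − V_A) = q(V_A − V_B).
At A: distances to the source charges are 1.64 m, 0.987 m; V_A = Σ kqᵢ/rᵢ = -3.03×10⁴ V.
At B: distances to the source charges are 1.55 m, 0.924 m; V_B = Σ kqᵢ/rᵢ = -3.24×10⁴ V.
ΔV = V_B − V_A = -2100 V.
W_field = −qΔV = −(3.81×10⁻⁶ C)(-2100 V) = 7.99×10⁻³ J.

7.99×10⁻³ J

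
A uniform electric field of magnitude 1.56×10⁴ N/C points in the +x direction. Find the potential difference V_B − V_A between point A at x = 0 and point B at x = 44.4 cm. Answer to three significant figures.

In a uniform field, potential decreases in the direction of E: V_B − V_A = −E·Δx.
V_B − V_A = −(1.56×10⁴ V/m)(0.444 m) = -6930 V.

-6930 V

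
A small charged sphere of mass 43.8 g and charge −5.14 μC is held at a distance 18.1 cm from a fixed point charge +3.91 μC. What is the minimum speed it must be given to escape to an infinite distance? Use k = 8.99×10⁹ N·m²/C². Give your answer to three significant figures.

To just escape, total mechanical energy must reach zero at infinity: ½mv²_min + U = 0, so ½mv²_min = −U = |kQq|/r.
|U| = |kQq|/r = (8.99×10⁹ N·m²/C²)(3.91×10⁻⁶)(5.14×10⁻⁶)/(0.181) = 0.998 J.
v_min = √(2|U|/m) = √(2·0.998/0.0438) = 6.75 m/s.

6.75 m/s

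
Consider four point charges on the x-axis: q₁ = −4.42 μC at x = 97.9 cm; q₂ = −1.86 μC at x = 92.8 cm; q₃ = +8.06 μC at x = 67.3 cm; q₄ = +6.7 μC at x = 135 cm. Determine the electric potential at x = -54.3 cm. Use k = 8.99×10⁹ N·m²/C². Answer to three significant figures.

5.39×10⁴ V

The total potential is the scalar sum of each charge's contribution, V = Σ kqᵢ/rᵢ.
Distances from the field point to each charge: r₁ = 1.52 m, r₂ = 1.47 m, r₃ = 1.22 m, r₄ = 1.89 m.
V = k[(-4.42×10⁻⁶)/(1.52) + (-1.86×10⁻⁶)/(1.47) + (8.06×10⁻⁶)/(1.22) + (6.70×10⁻⁶)/(1.89)] = 5.39×10⁴ V.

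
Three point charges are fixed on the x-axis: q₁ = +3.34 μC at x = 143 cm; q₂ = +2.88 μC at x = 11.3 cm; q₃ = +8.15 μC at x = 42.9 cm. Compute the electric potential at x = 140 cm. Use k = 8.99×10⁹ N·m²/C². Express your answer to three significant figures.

1.10×10⁶ V

The total potential is the scalar sum of each charge's contribution, V = Σ kqᵢ/rᵢ.
Distances from the field point to each charge: r₁ = 0.0300 m, r₂ = 1.29 m, r₃ = 0.971 m.
V = k[(3.34×10⁻⁶)/(0.0300) + (2.88×10⁻⁶)/(1.29) + (8.15×10⁻⁶)/(0.971)] = 1.10×10⁶ V.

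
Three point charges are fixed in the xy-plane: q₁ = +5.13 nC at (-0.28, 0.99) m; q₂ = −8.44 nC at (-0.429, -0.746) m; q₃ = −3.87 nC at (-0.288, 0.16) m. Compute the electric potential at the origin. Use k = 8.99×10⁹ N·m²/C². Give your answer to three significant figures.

Electric potential is a scalar, so the contributions from each charge add algebraically: V = Σ kqᵢ/rᵢ.
Distances from the field point to each charge: r₁ = 1.03 m, r₂ = 0.861 m, r₃ = 0.329 m.
V = k[(5.13×10⁻⁹)/(1.03) + (-8.44×10⁻⁹)/(0.861) + (-3.87×10⁻⁹)/(0.329)] = -149 V.

-149 V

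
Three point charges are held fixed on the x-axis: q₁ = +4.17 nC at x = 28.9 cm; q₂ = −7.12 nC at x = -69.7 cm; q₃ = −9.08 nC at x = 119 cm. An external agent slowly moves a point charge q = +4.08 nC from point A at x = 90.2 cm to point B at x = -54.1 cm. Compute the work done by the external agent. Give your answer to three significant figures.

For quasistatic motion the external work equals the change in potential energy: W_ext = qΔV = q(V_B − V_A).
At A: distances to the source charges are 0.613 m, 1.60 m, 0.288 m; V_A = Σ kqᵢ/rᵢ = -262 V.
At B: distances to the source charges are 0.830 m, 0.156 m, 1.73 m; V_B = Σ kqᵢ/rᵢ = -412 V.
ΔV = V_B − V_A = -150 V.
W_ext = qΔV = (4.08×10⁻⁹ C)(-150 V) = -6.12×10⁻⁷ J.

-6.12×10⁻⁷ J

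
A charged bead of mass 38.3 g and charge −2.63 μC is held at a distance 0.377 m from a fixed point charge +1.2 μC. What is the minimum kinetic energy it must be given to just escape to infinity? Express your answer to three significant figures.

To just escape, total mechanical energy must reach zero at infinity: ½mv²_min + U = 0, so ½mv²_min = −U = |kQq|/r.
|U| = |kQq|/r = (8.99×10⁹ N·m²/C²)(1.20×10⁻⁶)(2.63×10⁻⁶)/(0.377) = 0.0753 J.

0.0753 J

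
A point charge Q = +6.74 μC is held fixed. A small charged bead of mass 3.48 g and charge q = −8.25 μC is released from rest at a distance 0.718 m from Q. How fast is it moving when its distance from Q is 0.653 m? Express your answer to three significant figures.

Only the electrostatic force acts, so mechanical energy is conserved: ½mv² = U₁ − U₂ = kQq(1/r₁ − 1/r₂).
U₁ − U₂ = (8.99×10⁹ N·m²/C²)(6.74×10⁻⁶ C)(-8.25×10⁻⁶ C)(1/0.718 − 1/0.653) = 0.0693 J.
v = √(2·0.0693/3.48×10⁻³) = 6.31 m/s.

6.31 m/s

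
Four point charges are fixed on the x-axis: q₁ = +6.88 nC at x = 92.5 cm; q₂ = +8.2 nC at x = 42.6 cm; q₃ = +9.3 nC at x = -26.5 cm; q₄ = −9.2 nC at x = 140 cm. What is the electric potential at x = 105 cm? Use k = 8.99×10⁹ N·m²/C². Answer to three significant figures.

440 V

Electric potential is a scalar, so the contributions from each charge add algebraically: V = Σ kqᵢ/rᵢ.
Distances from the field point to each charge: r₁ = 0.125 m, r₂ = 0.624 m, r₃ = 1.31 m, r₄ = 0.350 m.
V = k[(6.88×10⁻⁹)/(0.125) + (8.20×10⁻⁹)/(0.624) + (9.30×10⁻⁹)/(1.31) + (-9.20×10⁻⁹)/(0.350)] = 440 V.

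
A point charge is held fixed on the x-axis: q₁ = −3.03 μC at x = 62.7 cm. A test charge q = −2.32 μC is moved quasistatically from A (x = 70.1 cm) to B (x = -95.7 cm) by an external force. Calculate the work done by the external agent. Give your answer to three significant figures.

For quasistatic motion the external work equals the change in potential energy: W_ext = qΔV = q(V_B − V_A).
At A: distance to the source charge is 0.0740 m; V_A = kq₁/r = -3.68×10⁵ V.
At B: distance to the source charge is 1.58 m; V_B = kq₁/r = -1.72×10⁴ V.
ΔV = V_B − V_A = 3.51×10⁵ V.
W_ext = qΔV = (-2.32×10⁻⁶ C)(3.51×10⁵ V) = -0.814 J.

-0.814 J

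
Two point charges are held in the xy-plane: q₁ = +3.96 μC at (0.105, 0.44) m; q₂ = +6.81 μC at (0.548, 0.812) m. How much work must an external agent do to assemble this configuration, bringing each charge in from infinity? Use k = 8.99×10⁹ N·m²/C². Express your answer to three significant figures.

The work to assemble the configuration equals its total potential energy, U = Σ kqᵢqⱼ/rᵢⱼ over all pairs.
Pair separations: r₁₂ = 0.578 m.
U = (0.419) = 0.419 J.

0.419 J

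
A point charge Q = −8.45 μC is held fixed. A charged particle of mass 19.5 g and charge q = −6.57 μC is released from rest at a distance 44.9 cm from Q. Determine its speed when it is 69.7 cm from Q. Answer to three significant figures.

6.37 m/s

Only the electrostatic force acts, so mechanical energy is conserved: ½mv² = U₁ − U₂ = kQq(1/r₁ − 1/r₂).
U₁ − U₂ = (8.99×10⁹ N·m²/C²)(-8.45×10⁻⁶ C)(-6.57×10⁻⁶ C)(1/0.449 − 1/0.697) = 0.396 J.
v = √(2·0.396/0.0195) = 6.37 m/s.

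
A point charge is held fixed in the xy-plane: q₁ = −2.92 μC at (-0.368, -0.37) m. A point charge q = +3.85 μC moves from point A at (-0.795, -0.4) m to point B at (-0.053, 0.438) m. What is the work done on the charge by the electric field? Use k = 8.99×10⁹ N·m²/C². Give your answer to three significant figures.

-0.120 J

The work done by the electric force is W_field = −ΔU = −q(V_B − V_A) = q(V_A − V_B).
At A: distance to the source charge is 0.428 m; V_A = kq₁/r = -6.13×10⁴ V.
At B: distance to the source charge is 0.867 m; V_B = kq₁/r = -3.03×10⁴ V.
ΔV = V_B − V_A = 3.11×10⁴ V.
W_field = −qΔV = −(3.85×10⁻⁶ C)(3.11×10⁴ V) = -0.120 J.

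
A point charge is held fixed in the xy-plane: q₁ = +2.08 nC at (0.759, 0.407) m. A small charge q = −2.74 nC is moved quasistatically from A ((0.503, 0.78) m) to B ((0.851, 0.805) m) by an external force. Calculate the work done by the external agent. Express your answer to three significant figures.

For quasistatic motion the external work equals the change in potential energy: W_ext = qΔV = q(V_B − V_A).
At A: distance to the source charge is 0.452 m; V_A = kq₁/r = 41.3 V.
At B: distance to the source charge is 0.408 m; V_B = kq₁/r = 45.8 V.
ΔV = V_B − V_A = 4.44 V.
W_ext = qΔV = (-2.74×10⁻⁹ C)(4.44 V) = -1.22×10⁻⁸ J.

-1.22×10⁻⁸ J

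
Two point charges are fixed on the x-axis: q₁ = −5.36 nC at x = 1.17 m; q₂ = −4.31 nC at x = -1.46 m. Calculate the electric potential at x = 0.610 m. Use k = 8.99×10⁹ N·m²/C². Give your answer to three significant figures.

The total potential is the scalar sum of each charge's contribution, V = Σ kqᵢ/rᵢ.
Distances from the field point to each charge: r₁ = 0.560 m, r₂ = 2.07 m.
V = k[(-5.36×10⁻⁹)/(0.560) + (-4.31×10⁻⁹)/(2.07)] = -105 V.

-105 V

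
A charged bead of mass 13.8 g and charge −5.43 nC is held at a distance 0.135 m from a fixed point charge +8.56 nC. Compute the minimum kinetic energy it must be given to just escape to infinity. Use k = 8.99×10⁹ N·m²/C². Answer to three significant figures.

3.10×10⁻⁶ J

To just escape, total mechanical energy must reach zero at infinity: ½mv²_min + U = 0, so ½mv²_min = −U = |kQq|/r.
|U| = |kQq|/r = (8.99×10⁹ N·m²/C²)(8.56×10⁻⁹)(5.43×10⁻⁹)/(0.135) = 3.10×10⁻⁶ J.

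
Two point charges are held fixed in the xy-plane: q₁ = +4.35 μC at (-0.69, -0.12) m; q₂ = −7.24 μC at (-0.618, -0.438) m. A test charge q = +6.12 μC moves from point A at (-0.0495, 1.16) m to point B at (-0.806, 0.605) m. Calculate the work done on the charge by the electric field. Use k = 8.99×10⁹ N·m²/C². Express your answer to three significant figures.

-0.0178 J

The work done by the electric force is W_field = −ΔU = −q(V_B − V_A) = q(V_A − V_B).
At A: distances to the source charges are 1.43 m, 1.70 m; V_A = Σ kqᵢ/rᵢ = -1.11×10⁴ V.
At B: distances to the source charges are 0.734 m, 1.06 m; V_B = Σ kqᵢ/rᵢ = -8150 V.
ΔV = V_B − V_A = 2900 V.
W_field = −qΔV = −(6.12×10⁻⁶ C)(2900 V) = -0.0178 J.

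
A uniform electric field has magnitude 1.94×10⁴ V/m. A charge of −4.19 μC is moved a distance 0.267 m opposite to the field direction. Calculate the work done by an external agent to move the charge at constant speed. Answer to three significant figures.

-0.0217 J

The potential change for a displacement 0.267 m opposite to the field direction is ΔV = +Ed = 5180 V.
W_ext = qΔV = -0.0217 J.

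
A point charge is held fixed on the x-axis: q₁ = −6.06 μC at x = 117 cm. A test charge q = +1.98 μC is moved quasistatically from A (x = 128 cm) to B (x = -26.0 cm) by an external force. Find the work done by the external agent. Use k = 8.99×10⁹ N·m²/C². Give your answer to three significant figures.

0.905 J

For quasistatic motion the external work equals the change in potential energy: W_ext = qΔV = q(V_B − V_A).
At A: distance to the source charge is 0.110 m; V_A = kq₁/r = -4.95×10⁵ V.
At B: distance to the source charge is 1.43 m; V_B = kq₁/r = -3.81×10⁴ V.
ΔV = V_B − V_A = 4.57×10⁵ V.
W_ext = qΔV = (1.98×10⁻⁶ C)(4.57×10⁵ V) = 0.905 J.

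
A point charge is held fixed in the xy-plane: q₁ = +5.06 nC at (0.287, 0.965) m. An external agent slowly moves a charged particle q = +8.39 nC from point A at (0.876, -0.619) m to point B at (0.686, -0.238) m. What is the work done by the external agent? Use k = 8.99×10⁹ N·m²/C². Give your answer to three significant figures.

For quasistatic motion the external work equals the change in potential energy: W_ext = qΔV = q(V_B − V_A).
At A: distance to the source charge is 1.69 m; V_A = kq₁/r = 26.9 V.
At B: distance to the source charge is 1.27 m; V_B = kq₁/r = 35.9 V.
ΔV = V_B − V_A = 8.97 V.
W_ext = qΔV = (8.39×10⁻⁹ C)(8.97 V) = 7.53×10⁻⁸ J.

7.53×10⁻⁸ J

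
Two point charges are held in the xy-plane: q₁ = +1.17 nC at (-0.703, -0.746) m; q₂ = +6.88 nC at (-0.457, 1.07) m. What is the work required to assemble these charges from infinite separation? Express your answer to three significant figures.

3.95×10⁻⁸ J

The work to assemble the configuration equals its total potential energy, U = Σ kqᵢqⱼ/rᵢⱼ over all pairs.
Pair separations: r₁₂ = 1.83 m.
U = (3.95×10⁻⁸) = 3.95×10⁻⁸ J.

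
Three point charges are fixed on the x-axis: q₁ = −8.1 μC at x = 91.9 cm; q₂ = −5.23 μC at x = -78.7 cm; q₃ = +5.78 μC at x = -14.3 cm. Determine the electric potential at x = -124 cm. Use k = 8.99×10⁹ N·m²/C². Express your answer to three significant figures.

The total potential is the scalar sum of each charge's contribution, V = Σ kqᵢ/rᵢ.
Distances from the field point to each charge: r₁ = 2.16 m, r₂ = 0.453 m, r₃ = 1.10 m.
V = k[(-8.10×10⁻⁶)/(2.16) + (-5.23×10⁻⁶)/(0.453) + (5.78×10⁻⁶)/(1.10)] = -9.02×10⁴ V.

-9.02×10⁴ V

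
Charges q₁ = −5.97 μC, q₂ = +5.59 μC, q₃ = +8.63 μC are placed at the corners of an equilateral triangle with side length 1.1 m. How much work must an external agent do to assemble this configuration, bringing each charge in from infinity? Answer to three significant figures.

The assembly work is the sum of pairwise potential energies, U = Σ_{i<j} kqᵢqⱼ/rᵢⱼ.
All three pair separations equal the side length, 1.10 m.
U = (-0.273) + (-0.421) + (0.394) = -0.300 J.

-0.300 J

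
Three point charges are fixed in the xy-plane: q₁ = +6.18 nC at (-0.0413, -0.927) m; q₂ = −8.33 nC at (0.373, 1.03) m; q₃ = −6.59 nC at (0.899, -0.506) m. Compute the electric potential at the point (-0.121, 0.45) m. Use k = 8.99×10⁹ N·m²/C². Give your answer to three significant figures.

Electric potential is a scalar, so the contributions from each charge add algebraically: V = Σ kqᵢ/rᵢ.
Distances from the field point to each charge: r₁ = 1.38 m, r₂ = 0.762 m, r₃ = 1.40 m.
V = k[(6.18×10⁻⁹)/(1.38) + (-8.33×10⁻⁹)/(0.762) + (-6.59×10⁻⁹)/(1.40)] = -100 V.

-100 V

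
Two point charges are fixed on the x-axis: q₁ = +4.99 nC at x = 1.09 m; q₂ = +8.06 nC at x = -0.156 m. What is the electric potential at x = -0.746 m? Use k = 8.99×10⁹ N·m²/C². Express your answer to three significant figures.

The total potential is the scalar sum of each charge's contribution, V = Σ kqᵢ/rᵢ.
Distances from the field point to each charge: r₁ = 1.84 m, r₂ = 0.590 m.
V = k[(4.99×10⁻⁹)/(1.84) + (8.06×10⁻⁹)/(0.590)] = 147 V.

147 V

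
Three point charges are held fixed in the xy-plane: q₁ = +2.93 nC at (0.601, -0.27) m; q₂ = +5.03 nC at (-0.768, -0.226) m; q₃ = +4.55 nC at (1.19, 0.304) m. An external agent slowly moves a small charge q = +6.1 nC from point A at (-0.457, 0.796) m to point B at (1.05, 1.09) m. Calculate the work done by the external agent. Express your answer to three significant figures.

For quasistatic motion the external work equals the change in potential energy: W_ext = qΔV = q(V_B − V_A).
At A: distances to the source charges are 1.50 m, 1.07 m, 1.72 m; V_A = Σ kqᵢ/rᵢ = 83.7 V.
At B: distances to the source charges are 1.43 m, 2.24 m, 0.798 m; V_B = Σ kqᵢ/rᵢ = 89.8 V.
ΔV = V_B − V_A = 6.11 V.
W_ext = qΔV = (6.10×10⁻⁹ C)(6.11 V) = 3.73×10⁻⁸ J.

3.73×10⁻⁸ J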